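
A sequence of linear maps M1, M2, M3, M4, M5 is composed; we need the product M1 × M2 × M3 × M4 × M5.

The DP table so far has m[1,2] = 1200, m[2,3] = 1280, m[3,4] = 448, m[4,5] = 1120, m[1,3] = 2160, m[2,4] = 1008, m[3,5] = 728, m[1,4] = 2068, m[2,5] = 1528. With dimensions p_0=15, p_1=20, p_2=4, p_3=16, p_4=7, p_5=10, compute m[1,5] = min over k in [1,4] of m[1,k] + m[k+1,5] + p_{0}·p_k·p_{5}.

2528

m[1,5] = min over k∈[1,4] of m[1,k]+m[k+1,5]+p_{0}·p_k·p_{5}.
k=1: 0 + 1528 + 15·20·10 = 4528; k=2: 1200 + 728 + 15·4·10 = 2528; k=3: 2160 + 1120 + 15·16·10 = 5680; k=4: 2068 + 0 + 15·7·10 = 3118.
Minimum: 2528 at k=2.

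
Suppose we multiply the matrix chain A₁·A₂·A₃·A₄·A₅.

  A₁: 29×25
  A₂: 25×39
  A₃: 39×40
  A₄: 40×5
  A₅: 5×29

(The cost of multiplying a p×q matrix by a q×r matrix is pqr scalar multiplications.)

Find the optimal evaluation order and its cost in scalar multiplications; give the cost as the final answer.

20505

Adjacent pairs: A₁A₂ = 29·25·39 = 28275; A₂A₃ = 25·39·40 = 39000; A₃A₄ = 39·40·5 = 7800; A₄A₅ = 40·5·29 = 5800.
Length 3: A₁..A₃: k=1: 0+39000+29·25·40=68000; k=2: 28275+0+29·39·40=73515 → min 68000 | A₂..A₄: k=2: 0+7800+25·39·5=12675; k=3: 39000+0+25·40·5=44000 → min 12675 | A₃..A₅: k=3: 0+5800+39·40·29=51040; k=4: 7800+0+39·5·29=13455 → min 13455.
Length 4: A₁..A₄: k=1: 0+12675+29·25·5=16300; k=2: 28275+7800+29·39·5=41730; k=3: 68000+0+29·40·5=73800 → min 16300 | A₂..A₅: k=2: 0+13455+25·39·29=41730; k=3: 39000+5800+25·40·29=73800; k=4: 12675+0+25·5·29=16300 → min 16300.
Length 5: A₁..A₅: k=1: 0+16300+29·25·29=37325; k=2: 28275+13455+29·39·29=74529; k=3: 68000+5800+29·40·29=107440; k=4: 16300+0+29·5·29=20505 → min 20505.
Optimal parenthesization: ((A₁·(A₂·(A₃·A₄)))·A₅) with cost 20505.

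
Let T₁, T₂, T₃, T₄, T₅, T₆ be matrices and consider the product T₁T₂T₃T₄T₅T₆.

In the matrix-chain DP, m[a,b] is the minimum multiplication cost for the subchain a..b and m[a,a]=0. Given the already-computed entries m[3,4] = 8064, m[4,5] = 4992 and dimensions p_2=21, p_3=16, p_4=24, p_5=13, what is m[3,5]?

m[3,5] = min over k∈[3,4] of m[3,k]+m[k+1,5]+p_{2}·p_k·p_{5}.
k=3: 0 + 4992 + 21·16·13 = 9360; k=4: 8064 + 0 + 21·24·13 = 14616.
Minimum: 9360 at k=3.

9360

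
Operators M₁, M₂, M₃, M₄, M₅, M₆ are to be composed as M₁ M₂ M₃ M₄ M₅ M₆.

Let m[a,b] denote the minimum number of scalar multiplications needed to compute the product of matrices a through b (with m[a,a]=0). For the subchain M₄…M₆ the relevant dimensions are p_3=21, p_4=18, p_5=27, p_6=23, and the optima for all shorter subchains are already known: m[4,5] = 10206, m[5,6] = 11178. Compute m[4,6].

m[4,6] = min over k∈[4,5] of m[4,k]+m[k+1,6]+p_{3}·p_k·p_{6}.
k=4: 0 + 11178 + 21·18·23 = 19872; k=5: 10206 + 0 + 21·27·23 = 23247.
Minimum: 19872 at k=4.

19872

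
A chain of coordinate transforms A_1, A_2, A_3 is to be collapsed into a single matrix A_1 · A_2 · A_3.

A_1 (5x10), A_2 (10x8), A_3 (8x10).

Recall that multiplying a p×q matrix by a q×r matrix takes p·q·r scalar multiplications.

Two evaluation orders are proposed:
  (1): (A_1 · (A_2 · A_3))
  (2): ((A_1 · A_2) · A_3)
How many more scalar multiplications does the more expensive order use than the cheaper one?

500

Order (1) = (A_1 · (A_2 · A_3)): (A_2 · A_3): 10×8 by 8×10 → 10×10, cost 10·8·10 = 800; (A_1 · (A_2 · A_3)): 5×10 by 10×10 → 5×10, cost 5·10·10 = 500; cumulative 1300. Total 1300.
Order (2) = ((A_1 · A_2) · A_3): (A_1 · A_2): 5×10 by 10×8 → 5×8, cost 5·10·8 = 400; ((A_1 · A_2) · A_3): 5×8 by 8×10 → 5×10, cost 5·8·10 = 400; cumulative 800. Total 800.
Difference: |1300 − 800| = 500.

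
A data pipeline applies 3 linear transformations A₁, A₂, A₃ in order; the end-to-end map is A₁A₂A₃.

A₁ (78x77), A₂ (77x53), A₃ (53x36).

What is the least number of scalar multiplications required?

363132

Order (A₁(A₂A₃)): (A₂A₃): 77×53 by 53×36 → 77×36, cost 77·53·36 = 146916; (A₁(A₂A₃)): 78×77 by 77×36 → 78×36, cost 78·77·36 = 216216; cumulative 363132. Total 363132.
Order ((A₁A₂)A₃): (A₁A₂): 78×77 by 77×53 → 78×53, cost 78·77·53 = 318318; ((A₁A₂)A₃): 78×53 by 53×36 → 78×36, cost 78·53·36 = 148824; cumulative 467142. Total 467142.
Minimum: 363132.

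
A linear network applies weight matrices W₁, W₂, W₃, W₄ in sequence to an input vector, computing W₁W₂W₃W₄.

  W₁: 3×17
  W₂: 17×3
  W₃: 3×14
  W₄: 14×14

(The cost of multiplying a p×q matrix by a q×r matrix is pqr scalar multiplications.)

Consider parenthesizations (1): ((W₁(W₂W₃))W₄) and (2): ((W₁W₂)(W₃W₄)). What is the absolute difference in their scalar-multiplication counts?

Order (1) = ((W₁(W₂W₃))W₄): (W₂W₃): 17×3 by 3×14 → 17×14, cost 17·3·14 = 714; (W₁(W₂W₃)): 3×17 by 17×14 → 3×14, cost 3·17·14 = 714; cumulative 1428; ((W₁(W₂W₃))W₄): 3×14 by 14×14 → 3×14, cost 3·14·14 = 588; cumulative 2016. Total 2016.
Order (2) = ((W₁W₂)(W₃W₄)): (W₁W₂): 3×17 by 17×3 → 3×3, cost 3·17·3 = 153; (W₃W₄): 3×14 by 14×14 → 3×14, cost 3·14·14 = 588; ((W₁W₂)(W₃W₄)): 3×3 by 3×14 → 3×14, cost 3·3·14 = 126; cumulative 867. Total 867.
Difference: |2016 − 867| = 1149.

1149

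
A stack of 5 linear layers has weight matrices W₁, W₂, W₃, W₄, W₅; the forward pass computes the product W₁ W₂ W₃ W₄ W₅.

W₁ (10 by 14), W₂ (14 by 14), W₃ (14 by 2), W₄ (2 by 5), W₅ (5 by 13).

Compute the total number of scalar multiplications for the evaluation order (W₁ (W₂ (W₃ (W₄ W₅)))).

(W₄ W₅): 2×5 by 5×13 → 2×13, cost 2·5·13 = 130
(W₃ (W₄ W₅)): 14×2 by 2×13 → 14×13, cost 14·2·13 = 364; cumulative 494
(W₂ (W₃ (W₄ W₅))): 14×14 by 14×13 → 14×13, cost 14·14·13 = 2548; cumulative 3042
(W₁ (W₂ (W₃ (W₄ W₅)))): 10×14 by 14×13 → 10×13, cost 10·14·13 = 1820; cumulative 4862
Total: 4862 scalar multiplications.

4862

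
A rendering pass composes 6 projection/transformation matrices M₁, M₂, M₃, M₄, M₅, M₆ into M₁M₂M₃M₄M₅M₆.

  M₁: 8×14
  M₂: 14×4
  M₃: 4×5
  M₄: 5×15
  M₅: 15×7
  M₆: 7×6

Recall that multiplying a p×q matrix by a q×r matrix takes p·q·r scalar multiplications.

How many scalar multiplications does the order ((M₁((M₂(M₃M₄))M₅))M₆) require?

3730

(M₃M₄): 4×5 by 5×15 → 4×15, cost 4·5·15 = 300
(M₂(M₃M₄)): 14×4 by 4×15 → 14×15, cost 14·4·15 = 840; cumulative 1140
((M₂(M₃M₄))M₅): 14×15 by 15×7 → 14×7, cost 14·15·7 = 1470; cumulative 2610
(M₁((M₂(M₃M₄))M₅)): 8×14 by 14×7 → 8×7, cost 8·14·7 = 784; cumulative 3394
((M₁((M₂(M₃M₄))M₅))M₆): 8×7 by 7×6 → 8×6, cost 8·7·6 = 336; cumulative 3730
Total: 3730 scalar multiplications.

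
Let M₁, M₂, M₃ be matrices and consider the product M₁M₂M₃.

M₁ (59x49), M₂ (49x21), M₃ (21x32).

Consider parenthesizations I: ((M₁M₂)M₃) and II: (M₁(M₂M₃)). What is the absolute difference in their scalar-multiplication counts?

Order I = ((M₁M₂)M₃): (M₁M₂): 59×49 by 49×21 → 59×21, cost 59·49·21 = 60711; ((M₁M₂)M₃): 59×21 by 21×32 → 59×32, cost 59·21·32 = 39648; cumulative 100359. Total 100359.
Order II = (M₁(M₂M₃)): (M₂M₃): 49×21 by 21×32 → 49×32, cost 49·21·32 = 32928; (M₁(M₂M₃)): 59×49 by 49×32 → 59×32, cost 59·49·32 = 92512; cumulative 125440. Total 125440.
Difference: |100359 − 125440| = 25081.

25081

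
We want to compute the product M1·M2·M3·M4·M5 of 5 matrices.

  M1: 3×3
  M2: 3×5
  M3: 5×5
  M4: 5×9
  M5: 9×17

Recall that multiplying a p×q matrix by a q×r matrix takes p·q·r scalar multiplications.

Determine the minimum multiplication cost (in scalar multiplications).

714

Adjacent pairs: M1M2 = 3·3·5 = 45; M2M3 = 3·5·5 = 75; M3M4 = 5·5·9 = 225; M4M5 = 5·9·17 = 765.
Length 3: M1..M3: k=1: 0+75+3·3·5=120; k=2: 45+0+3·5·5=120 → min 120 | M2..M4: k=2: 0+225+3·5·9=360; k=3: 75+0+3·5·9=210 → min 210 | M3..M5: k=3: 0+765+5·5·17=1190; k=4: 225+0+5·9·17=990 → min 990.
Length 4: M1..M4: k=1: 0+210+3·3·9=291; k=2: 45+225+3·5·9=405; k=3: 120+0+3·5·9=255 → min 255 | M2..M5: k=2: 0+990+3·5·17=1245; k=3: 75+765+3·5·17=1095; k=4: 210+0+3·9·17=669 → min 669.
Length 5: M1..M5: k=1: 0+669+3·3·17=822; k=2: 45+990+3·5·17=1290; k=3: 120+765+3·5·17=1140; k=4: 255+0+3·9·17=714 → min 714.
Optimal order: (((M1·(M2·M3))·M4)·M5) with cost 714.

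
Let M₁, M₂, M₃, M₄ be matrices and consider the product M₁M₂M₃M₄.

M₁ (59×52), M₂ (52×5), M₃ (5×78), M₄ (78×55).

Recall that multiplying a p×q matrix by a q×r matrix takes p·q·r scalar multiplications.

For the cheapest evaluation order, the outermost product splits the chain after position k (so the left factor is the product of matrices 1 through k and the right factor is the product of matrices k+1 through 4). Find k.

2

Adjacent pairs: M₁M₂ = 59·52·5 = 15340; M₂M₃ = 52·5·78 = 20280; M₃M₄ = 5·78·55 = 21450.
Length 3: M₁..M₃: k=1: 0+20280+59·52·78=259584; k=2: 15340+0+59·5·78=38350 → min 38350 | M₂..M₄: k=2: 0+21450+52·5·55=35750; k=3: 20280+0+52·78·55=243360 → min 35750.
Top-level splits: k=1: (M₁..M₁)·(M₂..M₄) → 0+35750+59·52·55 = 204490; k=2: (M₁..M₂)·(M₃..M₄) → 15340+21450+59·5·55 = 53015; k=3: (M₁..M₃)·(M₄..M₄) → 38350+0+59·78·55 = 291460.
Best split is after M₂, i.e. k = 2.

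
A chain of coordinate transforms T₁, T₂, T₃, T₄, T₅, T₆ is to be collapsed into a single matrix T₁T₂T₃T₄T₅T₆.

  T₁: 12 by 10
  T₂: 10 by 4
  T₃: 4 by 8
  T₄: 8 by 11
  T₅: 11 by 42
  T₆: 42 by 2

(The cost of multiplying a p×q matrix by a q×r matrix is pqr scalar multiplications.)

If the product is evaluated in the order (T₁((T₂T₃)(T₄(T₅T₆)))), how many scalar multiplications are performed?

1820

(T₂T₃): 10×4 by 4×8 → 10×8, cost 10·4·8 = 320
(T₅T₆): 11×42 by 42×2 → 11×2, cost 11·42·2 = 924
(T₄(T₅T₆)): 8×11 by 11×2 → 8×2, cost 8·11·2 = 176; cumulative 1100
((T₂T₃)(T₄(T₅T₆))): 10×8 by 8×2 → 10×2, cost 10·8·2 = 160; cumulative 1580
(T₁((T₂T₃)(T₄(T₅T₆)))): 12×10 by 10×2 → 12×2, cost 12·10·2 = 240; cumulative 1820
Total: 1820 scalar multiplications.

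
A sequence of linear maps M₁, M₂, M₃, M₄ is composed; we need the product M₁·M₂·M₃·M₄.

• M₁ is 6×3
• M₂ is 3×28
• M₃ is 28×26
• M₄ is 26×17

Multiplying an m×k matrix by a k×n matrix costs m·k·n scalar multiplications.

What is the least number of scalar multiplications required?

3816

Adjacent pairs: M₁M₂ = 6·3·28 = 504; M₂M₃ = 3·28·26 = 2184; M₃M₄ = 28·26·17 = 12376.
Length 3: M₁..M₃: k=1: 0+2184+6·3·26=2652; k=2: 504+0+6·28·26=4872 → min 2652 | M₂..M₄: k=2: 0+12376+3·28·17=13804; k=3: 2184+0+3·26·17=3510 → min 3510.
Length 4: M₁..M₄: k=1: 0+3510+6·3·17=3816; k=2: 504+12376+6·28·17=15736; k=3: 2652+0+6·26·17=5304 → min 3816.
Optimal order: (M₁·((M₂·M₃)·M₄)) with cost 3816.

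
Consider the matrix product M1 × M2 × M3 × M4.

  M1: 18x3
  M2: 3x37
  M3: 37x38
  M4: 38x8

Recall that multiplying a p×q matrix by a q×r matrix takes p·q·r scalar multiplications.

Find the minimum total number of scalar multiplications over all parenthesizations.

Adjacent pairs: M1M2 = 18·3·37 = 1998; M2M3 = 3·37·38 = 4218; M3M4 = 37·38·8 = 11248.
Length 3: M1..M3: k=1: 0+4218+18·3·38=6270; k=2: 1998+0+18·37·38=27306 → min 6270 | M2..M4: k=2: 0+11248+3·37·8=12136; k=3: 4218+0+3·38·8=5130 → min 5130.
Length 4: M1..M4: k=1: 0+5130+18·3·8=5562; k=2: 1998+11248+18·37·8=18574; k=3: 6270+0+18·38·8=11742 → min 5562.
Optimal order: (M1 × ((M2 × M3) × M4)) with cost 5562.

5562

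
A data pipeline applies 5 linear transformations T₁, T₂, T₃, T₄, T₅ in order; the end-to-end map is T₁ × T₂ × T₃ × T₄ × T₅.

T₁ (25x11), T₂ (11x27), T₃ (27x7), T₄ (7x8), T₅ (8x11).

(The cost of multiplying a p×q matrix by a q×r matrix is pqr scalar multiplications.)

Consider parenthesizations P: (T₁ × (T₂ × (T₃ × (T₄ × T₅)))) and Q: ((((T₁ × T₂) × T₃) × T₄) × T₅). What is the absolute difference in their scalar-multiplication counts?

Order P = (T₁ × (T₂ × (T₃ × (T₄ × T₅)))): (T₄ × T₅): 7×8 by 8×11 → 7×11, cost 7·8·11 = 616; (T₃ × (T₄ × T₅)): 27×7 by 7×11 → 27×11, cost 27·7·11 = 2079; cumulative 2695; (T₂ × (T₃ × (T₄ × T₅))): 11×27 by 27×11 → 11×11, cost 11·27·11 = 3267; cumulative 5962; (T₁ × (T₂ × (T₃ × (T₄ × T₅)))): 25×11 by 11×11 → 25×11, cost 25·11·11 = 3025; cumulative 8987. Total 8987.
Order Q = ((((T₁ × T₂) × T₃) × T₄) × T₅): (T₁ × T₂): 25×11 by 11×27 → 25×27, cost 25·11·27 = 7425; ((T₁ × T₂) × T₃): 25×27 by 27×7 → 25×7, cost 25·27·7 = 4725; cumulative 12150; (((T₁ × T₂) × T₃) × T₄): 25×7 by 7×8 → 25×8, cost 25·7·8 = 1400; cumulative 13550; ((((T₁ × T₂) × T₃) × T₄) × T₅): 25×8 by 8×11 → 25×11, cost 25·8·11 = 2200; cumulative 15750. Total 15750.
Difference: |8987 − 15750| = 6763.

6763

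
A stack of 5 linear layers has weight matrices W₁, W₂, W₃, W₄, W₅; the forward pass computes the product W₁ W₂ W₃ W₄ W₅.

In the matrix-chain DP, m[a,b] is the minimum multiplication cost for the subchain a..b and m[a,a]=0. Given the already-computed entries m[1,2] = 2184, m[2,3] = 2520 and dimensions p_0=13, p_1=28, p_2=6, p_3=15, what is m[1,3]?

m[1,3] = min over k∈[1,2] of m[1,k]+m[k+1,3]+p_{0}·p_k·p_{3}.
k=1: 0 + 2520 + 13·28·15 = 7980; k=2: 2184 + 0 + 13·6·15 = 3354.
Minimum: 3354 at k=2.

3354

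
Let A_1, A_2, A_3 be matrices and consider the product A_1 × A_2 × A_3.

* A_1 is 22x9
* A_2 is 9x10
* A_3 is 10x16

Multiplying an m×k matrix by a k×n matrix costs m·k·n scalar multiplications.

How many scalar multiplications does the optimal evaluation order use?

4608

Order (A_1 × (A_2 × A_3)): (A_2 × A_3): 9×10 by 10×16 → 9×16, cost 9·10·16 = 1440; (A_1 × (A_2 × A_3)): 22×9 by 9×16 → 22×16, cost 22·9·16 = 3168; cumulative 4608. Total 4608.
Order ((A_1 × A_2) × A_3): (A_1 × A_2): 22×9 by 9×10 → 22×10, cost 22·9·10 = 1980; ((A_1 × A_2) × A_3): 22×10 by 10×16 → 22×16, cost 22·10·16 = 3520; cumulative 5500. Total 5500.
Minimum: 4608.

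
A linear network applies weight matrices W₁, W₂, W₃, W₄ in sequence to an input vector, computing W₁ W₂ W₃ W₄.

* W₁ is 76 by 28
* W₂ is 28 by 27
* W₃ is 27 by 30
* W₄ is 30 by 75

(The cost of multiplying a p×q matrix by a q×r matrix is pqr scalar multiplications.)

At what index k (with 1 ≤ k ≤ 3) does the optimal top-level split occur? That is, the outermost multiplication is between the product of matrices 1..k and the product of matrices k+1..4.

Adjacent pairs: W₁W₂ = 76·28·27 = 57456; W₂W₃ = 28·27·30 = 22680; W₃W₄ = 27·30·75 = 60750.
Length 3: W₁..W₃: k=1: 0+22680+76·28·30=86520; k=2: 57456+0+76·27·30=119016 → min 86520 | W₂..W₄: k=2: 0+60750+28·27·75=117450; k=3: 22680+0+28·30·75=85680 → min 85680.
Top-level splits: k=1: (W₁..W₁)·(W₂..W₄) → 0+85680+76·28·75 = 245280; k=2: (W₁..W₂)·(W₃..W₄) → 57456+60750+76·27·75 = 272106; k=3: (W₁..W₃)·(W₄..W₄) → 86520+0+76·30·75 = 257520.
Best split is after W₁, i.e. k = 1.

1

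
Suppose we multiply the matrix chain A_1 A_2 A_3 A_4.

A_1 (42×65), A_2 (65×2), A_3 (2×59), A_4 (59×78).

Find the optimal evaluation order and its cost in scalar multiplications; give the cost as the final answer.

21216

Adjacent pairs: A_1A_2 = 42·65·2 = 5460; A_2A_3 = 65·2·59 = 7670; A_3A_4 = 2·59·78 = 9204.
Length 3: A_1..A_3: k=1: 0+7670+42·65·59=168740; k=2: 5460+0+42·2·59=10416 → min 10416 | A_2..A_4: k=2: 0+9204+65·2·78=19344; k=3: 7670+0+65·59·78=306800 → min 19344.
Length 4: A_1..A_4: k=1: 0+19344+42·65·78=232284; k=2: 5460+9204+42·2·78=21216; k=3: 10416+0+42·59·78=203700 → min 21216.
Optimal parenthesization: ((A_1 A_2) (A_3 A_4)) with cost 21216.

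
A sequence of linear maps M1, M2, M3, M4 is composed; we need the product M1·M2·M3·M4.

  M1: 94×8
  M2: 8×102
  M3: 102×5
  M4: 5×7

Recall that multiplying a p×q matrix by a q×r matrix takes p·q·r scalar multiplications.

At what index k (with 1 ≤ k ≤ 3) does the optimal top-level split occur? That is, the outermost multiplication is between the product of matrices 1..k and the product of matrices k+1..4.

1

Adjacent pairs: M1M2 = 94·8·102 = 76704; M2M3 = 8·102·5 = 4080; M3M4 = 102·5·7 = 3570.
Length 3: M1..M3: k=1: 0+4080+94·8·5=7840; k=2: 76704+0+94·102·5=124644 → min 7840 | M2..M4: k=2: 0+3570+8·102·7=9282; k=3: 4080+0+8·5·7=4360 → min 4360.
Top-level splits: k=1: (M1..M1)·(M2..M4) → 0+4360+94·8·7 = 9624; k=2: (M1..M2)·(M3..M4) → 76704+3570+94·102·7 = 147390; k=3: (M1..M3)·(M4..M4) → 7840+0+94·5·7 = 11130.
Best split is after M1, i.e. k = 1.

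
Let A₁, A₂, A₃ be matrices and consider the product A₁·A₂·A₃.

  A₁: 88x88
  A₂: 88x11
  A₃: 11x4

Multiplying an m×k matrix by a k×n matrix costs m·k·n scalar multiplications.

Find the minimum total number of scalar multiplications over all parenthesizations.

34848

Order (A₁·(A₂·A₃)): (A₂·A₃): 88×11 by 11×4 → 88×4, cost 88·11·4 = 3872; (A₁·(A₂·A₃)): 88×88 by 88×4 → 88×4, cost 88·88·4 = 30976; cumulative 34848. Total 34848.
Order ((A₁·A₂)·A₃): (A₁·A₂): 88×88 by 88×11 → 88×11, cost 88·88·11 = 85184; ((A₁·A₂)·A₃): 88×11 by 11×4 → 88×4, cost 88·11·4 = 3872; cumulative 89056. Total 89056.
Minimum: 34848.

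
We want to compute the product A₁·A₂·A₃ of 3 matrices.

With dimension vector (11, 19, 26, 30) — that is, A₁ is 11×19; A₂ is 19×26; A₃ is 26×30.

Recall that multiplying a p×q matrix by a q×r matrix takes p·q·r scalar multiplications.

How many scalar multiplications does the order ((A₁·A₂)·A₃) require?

(A₁·A₂): 11×19 by 19×26 → 11×26, cost 11·19·26 = 5434
((A₁·A₂)·A₃): 11×26 by 26×30 → 11×30, cost 11·26·30 = 8580; cumulative 14014
Total: 14014 scalar multiplications.

14014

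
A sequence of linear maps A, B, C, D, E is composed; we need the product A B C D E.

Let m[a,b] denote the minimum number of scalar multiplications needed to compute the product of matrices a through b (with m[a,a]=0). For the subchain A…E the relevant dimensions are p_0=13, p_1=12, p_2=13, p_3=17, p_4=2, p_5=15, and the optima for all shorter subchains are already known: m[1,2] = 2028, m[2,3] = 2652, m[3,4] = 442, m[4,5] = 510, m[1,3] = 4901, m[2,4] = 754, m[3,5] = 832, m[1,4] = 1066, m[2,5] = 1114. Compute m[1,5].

1456

m[1,5] = min over k∈[1,4] of m[1,k]+m[k+1,5]+p_{0}·p_k·p_{5}.
k=1: 0 + 1114 + 13·12·15 = 3454; k=2: 2028 + 832 + 13·13·15 = 5395; k=3: 4901 + 510 + 13·17·15 = 8726; k=4: 1066 + 0 + 13·2·15 = 1456.
Minimum: 1456 at k=4.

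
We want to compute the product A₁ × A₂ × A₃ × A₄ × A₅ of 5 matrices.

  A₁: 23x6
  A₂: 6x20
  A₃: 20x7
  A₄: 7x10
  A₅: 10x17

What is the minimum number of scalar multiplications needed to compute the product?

Adjacent pairs: A₁A₂ = 23·6·20 = 2760; A₂A₃ = 6·20·7 = 840; A₃A₄ = 20·7·10 = 1400; A₄A₅ = 7·10·17 = 1190.
Length 3: A₁..A₃: k=1: 0+840+23·6·7=1806; k=2: 2760+0+23·20·7=5980 → min 1806 | A₂..A₄: k=2: 0+1400+6·20·10=2600; k=3: 840+0+6·7·10=1260 → min 1260 | A₃..A₅: k=3: 0+1190+20·7·17=3570; k=4: 1400+0+20·10·17=4800 → min 3570.
Length 4: A₁..A₄: k=1: 0+1260+23·6·10=2640; k=2: 2760+1400+23·20·10=8760; k=3: 1806+0+23·7·10=3416 → min 2640 | A₂..A₅: k=2: 0+3570+6·20·17=5610; k=3: 840+1190+6·7·17=2744; k=4: 1260+0+6·10·17=2280 → min 2280.
Length 5: A₁..A₅: k=1: 0+2280+23·6·17=4626; k=2: 2760+3570+23·20·17=14150; k=3: 1806+1190+23·7·17=5733; k=4: 2640+0+23·10·17=6550 → min 4626.
Optimal order: (A₁ × (((A₂ × A₃) × A₄) × A₅)) with cost 4626.

4626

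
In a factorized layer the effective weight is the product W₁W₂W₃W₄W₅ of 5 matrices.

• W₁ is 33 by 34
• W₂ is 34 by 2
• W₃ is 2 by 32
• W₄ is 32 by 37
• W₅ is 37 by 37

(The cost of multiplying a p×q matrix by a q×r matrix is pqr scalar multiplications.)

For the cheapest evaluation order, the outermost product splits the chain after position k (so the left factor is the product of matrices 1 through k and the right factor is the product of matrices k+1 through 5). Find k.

2

Adjacent pairs: W₁W₂ = 33·34·2 = 2244; W₂W₃ = 34·2·32 = 2176; W₃W₄ = 2·32·37 = 2368; W₄W₅ = 32·37·37 = 43808.
Length 3: W₁..W₃: k=1: 0+2176+33·34·32=38080; k=2: 2244+0+33·2·32=4356 → min 4356 | W₂..W₄: k=2: 0+2368+34·2·37=4884; k=3: 2176+0+34·32·37=42432 → min 4884 | W₃..W₅: k=3: 0+43808+2·32·37=46176; k=4: 2368+0+2·37·37=5106 → min 5106.
Length 4: W₁..W₄: k=1: 0+4884+33·34·37=46398; k=2: 2244+2368+33·2·37=7054; k=3: 4356+0+33·32·37=43428 → min 7054 | W₂..W₅: k=2: 0+5106+34·2·37=7622; k=3: 2176+43808+34·32·37=86240; k=4: 4884+0+34·37·37=51430 → min 7622.
Top-level splits: k=1: (W₁..W₁)·(W₂..W₅) → 0+7622+33·34·37 = 49136; k=2: (W₁..W₂)·(W₃..W₅) → 2244+5106+33·2·37 = 9792; k=3: (W₁..W₃)·(W₄..W₅) → 4356+43808+33·32·37 = 87236; k=4: (W₁..W₄)·(W₅..W₅) → 7054+0+33·37·37 = 52231.
Best split is after W₂, i.e. k = 2.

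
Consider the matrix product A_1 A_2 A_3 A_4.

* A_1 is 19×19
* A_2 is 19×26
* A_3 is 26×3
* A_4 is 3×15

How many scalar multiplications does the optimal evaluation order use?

Adjacent pairs: A_1A_2 = 19·19·26 = 9386; A_2A_3 = 19·26·3 = 1482; A_3A_4 = 26·3·15 = 1170.
Length 3: A_1..A_3: k=1: 0+1482+19·19·3=2565; k=2: 9386+0+19·26·3=10868 → min 2565 | A_2..A_4: k=2: 0+1170+19·26·15=8580; k=3: 1482+0+19·3·15=2337 → min 2337.
Length 4: A_1..A_4: k=1: 0+2337+19·19·15=7752; k=2: 9386+1170+19·26·15=17966; k=3: 2565+0+19·3·15=3420 → min 3420.
Optimal order: ((A_1 (A_2 A_3)) A_4) with cost 3420.

3420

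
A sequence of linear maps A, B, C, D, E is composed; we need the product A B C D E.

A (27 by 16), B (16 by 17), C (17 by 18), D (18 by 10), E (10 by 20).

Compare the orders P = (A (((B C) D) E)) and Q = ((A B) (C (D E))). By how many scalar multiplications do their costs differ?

Order P = (A (((B C) D) E)): (B C): 16×17 by 17×18 → 16×18, cost 16·17·18 = 4896; ((B C) D): 16×18 by 18×10 → 16×10, cost 16·18·10 = 2880; cumulative 7776; (((B C) D) E): 16×10 by 10×20 → 16×20, cost 16·10·20 = 3200; cumulative 10976; (A (((B C) D) E)): 27×16 by 16×20 → 27×20, cost 27·16·20 = 8640; cumulative 19616. Total 19616.
Order Q = ((A B) (C (D E))): (A B): 27×16 by 16×17 → 27×17, cost 27·16·17 = 7344; (D E): 18×10 by 10×20 → 18×20, cost 18·10·20 = 3600; (C (D E)): 17×18 by 18×20 → 17×20, cost 17·18·20 = 6120; cumulative 9720; ((A B) (C (D E))): 27×17 by 17×20 → 27×20, cost 27·17·20 = 9180; cumulative 26244. Total 26244.
Difference: |19616 − 26244| = 6628.

6628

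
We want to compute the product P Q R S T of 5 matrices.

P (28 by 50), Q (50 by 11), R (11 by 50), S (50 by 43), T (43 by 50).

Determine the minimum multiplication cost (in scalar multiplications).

Adjacent pairs: PQ = 28·50·11 = 15400; QR = 50·11·50 = 27500; RS = 11·50·43 = 23650; ST = 50·43·50 = 107500.
Length 3: P..R: k=1: 0+27500+28·50·50=97500; k=2: 15400+0+28·11·50=30800 → min 30800 | Q..S: k=2: 0+23650+50·11·43=47300; k=3: 27500+0+50·50·43=135000 → min 47300 | R..T: k=3: 0+107500+11·50·50=135000; k=4: 23650+0+11·43·50=47300 → min 47300.
Length 4: P..S: k=1: 0+47300+28·50·43=107500; k=2: 15400+23650+28·11·43=52294; k=3: 30800+0+28·50·43=91000 → min 52294 | Q..T: k=2: 0+47300+50·11·50=74800; k=3: 27500+107500+50·50·50=260000; k=4: 47300+0+50·43·50=154800 → min 74800.
Length 5: P..T: k=1: 0+74800+28·50·50=144800; k=2: 15400+47300+28·11·50=78100; k=3: 30800+107500+28·50·50=208300; k=4: 52294+0+28·43·50=112494 → min 78100.
Optimal order: ((P Q) ((R S) T)) with cost 78100.

78100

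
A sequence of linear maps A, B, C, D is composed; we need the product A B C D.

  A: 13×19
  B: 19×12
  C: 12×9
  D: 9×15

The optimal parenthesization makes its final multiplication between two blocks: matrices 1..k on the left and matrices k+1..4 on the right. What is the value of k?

Adjacent pairs: AB = 13·19·12 = 2964; BC = 19·12·9 = 2052; CD = 12·9·15 = 1620.
Length 3: A..C: k=1: 0+2052+13·19·9=4275; k=2: 2964+0+13·12·9=4368 → min 4275 | B..D: k=2: 0+1620+19·12·15=5040; k=3: 2052+0+19·9·15=4617 → min 4617.
Top-level splits: k=1: (A..A)·(B..D) → 0+4617+13·19·15 = 8322; k=2: (A..B)·(C..D) → 2964+1620+13·12·15 = 6924; k=3: (A..C)·(D..D) → 4275+0+13·9·15 = 6030.
Best split is after C, i.e. k = 3.

3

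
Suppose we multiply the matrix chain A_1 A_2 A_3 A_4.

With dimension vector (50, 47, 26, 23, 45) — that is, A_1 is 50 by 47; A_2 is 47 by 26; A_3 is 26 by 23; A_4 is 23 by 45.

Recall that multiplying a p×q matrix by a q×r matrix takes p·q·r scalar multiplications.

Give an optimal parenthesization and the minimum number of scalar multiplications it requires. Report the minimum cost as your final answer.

Adjacent pairs: A_1A_2 = 50·47·26 = 61100; A_2A_3 = 47·26·23 = 28106; A_3A_4 = 26·23·45 = 26910.
Length 3: A_1..A_3: k=1: 0+28106+50·47·23=82156; k=2: 61100+0+50·26·23=91000 → min 82156 | A_2..A_4: k=2: 0+26910+47·26·45=81900; k=3: 28106+0+47·23·45=76751 → min 76751.
Length 4: A_1..A_4: k=1: 0+76751+50·47·45=182501; k=2: 61100+26910+50·26·45=146510; k=3: 82156+0+50·23·45=133906 → min 133906.
Optimal parenthesization: ((A_1 (A_2 A_3)) A_4) with cost 133906.

133906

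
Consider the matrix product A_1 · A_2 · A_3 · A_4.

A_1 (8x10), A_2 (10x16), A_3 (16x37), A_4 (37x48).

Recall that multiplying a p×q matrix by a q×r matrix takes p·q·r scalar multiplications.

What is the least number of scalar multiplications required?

Adjacent pairs: A_1A_2 = 8·10·16 = 1280; A_2A_3 = 10·16·37 = 5920; A_3A_4 = 16·37·48 = 28416.
Length 3: A_1..A_3: k=1: 0+5920+8·10·37=8880; k=2: 1280+0+8·16·37=6016 → min 6016 | A_2..A_4: k=2: 0+28416+10·16·48=36096; k=3: 5920+0+10·37·48=23680 → min 23680.
Length 4: A_1..A_4: k=1: 0+23680+8·10·48=27520; k=2: 1280+28416+8·16·48=35840; k=3: 6016+0+8·37·48=20224 → min 20224.
Optimal order: (((A_1 · A_2) · A_3) · A_4) with cost 20224.

20224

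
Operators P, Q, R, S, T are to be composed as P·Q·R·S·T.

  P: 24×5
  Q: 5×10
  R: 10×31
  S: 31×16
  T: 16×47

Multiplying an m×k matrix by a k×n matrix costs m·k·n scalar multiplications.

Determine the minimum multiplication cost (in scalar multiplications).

13430

Adjacent pairs: PQ = 24·5·10 = 1200; QR = 5·10·31 = 1550; RS = 10·31·16 = 4960; ST = 31·16·47 = 23312.
Length 3: P..R: k=1: 0+1550+24·5·31=5270; k=2: 1200+0+24·10·31=8640 → min 5270 | Q..S: k=2: 0+4960+5·10·16=5760; k=3: 1550+0+5·31·16=4030 → min 4030 | R..T: k=3: 0+23312+10·31·47=37882; k=4: 4960+0+10·16·47=12480 → min 12480.
Length 4: P..S: k=1: 0+4030+24·5·16=5950; k=2: 1200+4960+24·10·16=10000; k=3: 5270+0+24·31·16=17174 → min 5950 | Q..T: k=2: 0+12480+5·10·47=14830; k=3: 1550+23312+5·31·47=32147; k=4: 4030+0+5·16·47=7790 → min 7790.
Length 5: P..T: k=1: 0+7790+24·5·47=13430; k=2: 1200+12480+24·10·47=24960; k=3: 5270+23312+24·31·47=63550; k=4: 5950+0+24·16·47=23998 → min 13430.
Optimal order: (P·(((Q·R)·S)·T)) with cost 13430.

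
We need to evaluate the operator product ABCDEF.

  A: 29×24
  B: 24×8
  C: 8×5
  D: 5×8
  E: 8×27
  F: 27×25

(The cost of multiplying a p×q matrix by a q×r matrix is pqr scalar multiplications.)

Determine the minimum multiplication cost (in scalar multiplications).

Adjacent pairs: AB = 29·24·8 = 5568; BC = 24·8·5 = 960; CD = 8·5·8 = 320; DE = 5·8·27 = 1080; EF = 8·27·25 = 5400.
Length 3: A..C: k=1: 0+960+29·24·5=4440; k=2: 5568+0+29·8·5=6728 → min 4440 | B..D: k=2: 0+320+24·8·8=1856; k=3: 960+0+24·5·8=1920 → min 1856 | C..E: k=3: 0+1080+8·5·27=2160; k=4: 320+0+8·8·27=2048 → min 2048 | D..F: k=4: 0+5400+5·8·25=6400; k=5: 1080+0+5·27·25=4455 → min 4455.
Length 4: A..D: k=1: 0+1856+29·24·8=7424; k=2: 5568+320+29·8·8=7744; k=3: 4440+0+29·5·8=5600 → min 5600 | B..E: k=2: 0+2048+24·8·27=7232; k=3: 960+1080+24·5·27=5280; k=4: 1856+0+24·8·27=7040 → min 5280 | C..F: k=3: 0+4455+8·5·25=5455; k=4: 320+5400+8·8·25=7320; k=5: 2048+0+8·27·25=7448 → min 5455.
Length 5: A..E: k=1: 0+5280+29·24·27=24072; k=2: 5568+2048+29·8·27=13880; k=3: 4440+1080+29·5·27=9435; k=4: 5600+0+29·8·27=11864 → min 9435 | B..F: k=2: 0+5455+24·8·25=10255; k=3: 960+4455+24·5·25=8415; k=4: 1856+5400+24·8·25=12056; k=5: 5280+0+24·27·25=21480 → min 8415.
Length 6: A..F: k=1: 0+8415+29·24·25=25815; k=2: 5568+5455+29·8·25=16823; k=3: 4440+4455+29·5·25=12520; k=4: 5600+5400+29·8·25=16800; k=5: 9435+0+29·27·25=29010 → min 12520.
Optimal order: ((A(BC))((DE)F)) with cost 12520.

12520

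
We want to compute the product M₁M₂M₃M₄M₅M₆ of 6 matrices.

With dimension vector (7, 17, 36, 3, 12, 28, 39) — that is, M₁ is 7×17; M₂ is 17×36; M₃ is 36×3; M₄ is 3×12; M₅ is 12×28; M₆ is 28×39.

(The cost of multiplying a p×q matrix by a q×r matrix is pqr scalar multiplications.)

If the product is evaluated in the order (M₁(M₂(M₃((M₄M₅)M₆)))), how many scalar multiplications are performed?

37005

(M₄M₅): 3×12 by 12×28 → 3×28, cost 3·12·28 = 1008
((M₄M₅)M₆): 3×28 by 28×39 → 3×39, cost 3·28·39 = 3276; cumulative 4284
(M₃((M₄M₅)M₆)): 36×3 by 3×39 → 36×39, cost 36·3·39 = 4212; cumulative 8496
(M₂(M₃((M₄M₅)M₆))): 17×36 by 36×39 → 17×39, cost 17·36·39 = 23868; cumulative 32364
(M₁(M₂(M₃((M₄M₅)M₆)))): 7×17 by 17×39 → 7×39, cost 7·17·39 = 4641; cumulative 37005
Total: 37005 scalar multiplications.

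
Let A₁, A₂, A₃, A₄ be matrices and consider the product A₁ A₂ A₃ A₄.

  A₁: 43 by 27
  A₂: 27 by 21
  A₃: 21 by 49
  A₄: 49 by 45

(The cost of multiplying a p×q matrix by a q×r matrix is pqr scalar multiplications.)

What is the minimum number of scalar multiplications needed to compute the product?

Adjacent pairs: A₁A₂ = 43·27·21 = 24381; A₂A₃ = 27·21·49 = 27783; A₃A₄ = 21·49·45 = 46305.
Length 3: A₁..A₃: k=1: 0+27783+43·27·49=84672; k=2: 24381+0+43·21·49=68628 → min 68628 | A₂..A₄: k=2: 0+46305+27·21·45=71820; k=3: 27783+0+27·49·45=87318 → min 71820.
Length 4: A₁..A₄: k=1: 0+71820+43·27·45=124065; k=2: 24381+46305+43·21·45=111321; k=3: 68628+0+43·49·45=163443 → min 111321.
Optimal order: ((A₁ A₂) (A₃ A₄)) with cost 111321.

111321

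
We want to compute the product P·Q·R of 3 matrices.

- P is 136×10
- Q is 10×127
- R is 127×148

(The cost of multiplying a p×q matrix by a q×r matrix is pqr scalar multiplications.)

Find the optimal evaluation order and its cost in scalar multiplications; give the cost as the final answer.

389240

(P·(Q·R)): cost 389240.
((P·Q)·R): cost 2728976.
Optimal: (P·(Q·R)) with cost 389240.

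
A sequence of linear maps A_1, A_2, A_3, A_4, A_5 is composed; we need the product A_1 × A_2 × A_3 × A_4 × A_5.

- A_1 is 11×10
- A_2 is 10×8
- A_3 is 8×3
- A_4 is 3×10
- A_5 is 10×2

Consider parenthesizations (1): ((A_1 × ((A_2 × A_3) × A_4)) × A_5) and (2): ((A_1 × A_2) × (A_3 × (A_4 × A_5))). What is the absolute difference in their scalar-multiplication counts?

696

Order (1) = ((A_1 × ((A_2 × A_3) × A_4)) × A_5): (A_2 × A_3): 10×8 by 8×3 → 10×3, cost 10·8·3 = 240; ((A_2 × A_3) × A_4): 10×3 by 3×10 → 10×10, cost 10·3·10 = 300; cumulative 540; (A_1 × ((A_2 × A_3) × A_4)): 11×10 by 10×10 → 11×10, cost 11·10·10 = 1100; cumulative 1640; ((A_1 × ((A_2 × A_3) × A_4)) × A_5): 11×10 by 10×2 → 11×2, cost 11·10·2 = 220; cumulative 1860. Total 1860.
Order (2) = ((A_1 × A_2) × (A_3 × (A_4 × A_5))): (A_1 × A_2): 11×10 by 10×8 → 11×8, cost 11·10·8 = 880; (A_4 × A_5): 3×10 by 10×2 → 3×2, cost 3·10·2 = 60; (A_3 × (A_4 × A_5)): 8×3 by 3×2 → 8×2, cost 8·3·2 = 48; cumulative 108; ((A_1 × A_2) × (A_3 × (A_4 × A_5))): 11×8 by 8×2 → 11×2, cost 11·8·2 = 176; cumulative 1164. Total 1164.
Difference: |1860 − 1164| = 696.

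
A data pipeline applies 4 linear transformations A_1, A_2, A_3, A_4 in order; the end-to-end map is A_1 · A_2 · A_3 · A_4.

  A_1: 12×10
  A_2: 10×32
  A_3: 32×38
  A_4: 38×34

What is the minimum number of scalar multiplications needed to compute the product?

Adjacent pairs: A_1A_2 = 12·10·32 = 3840; A_2A_3 = 10·32·38 = 12160; A_3A_4 = 32·38·34 = 41344.
Length 3: A_1..A_3: k=1: 0+12160+12·10·38=16720; k=2: 3840+0+12·32·38=18432 → min 16720 | A_2..A_4: k=2: 0+41344+10·32·34=52224; k=3: 12160+0+10·38·34=25080 → min 25080.
Length 4: A_1..A_4: k=1: 0+25080+12·10·34=29160; k=2: 3840+41344+12·32·34=58240; k=3: 16720+0+12·38·34=32224 → min 29160.
Optimal order: (A_1 · ((A_2 · A_3) · A_4)) with cost 29160.

29160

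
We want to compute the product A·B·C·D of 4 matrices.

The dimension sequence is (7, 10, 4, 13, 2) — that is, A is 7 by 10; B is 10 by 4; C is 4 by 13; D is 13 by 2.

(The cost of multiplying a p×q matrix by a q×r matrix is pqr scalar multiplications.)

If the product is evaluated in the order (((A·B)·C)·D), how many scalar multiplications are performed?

826

(A·B): 7×10 by 10×4 → 7×4, cost 7·10·4 = 280
((A·B)·C): 7×4 by 4×13 → 7×13, cost 7·4·13 = 364; cumulative 644
(((A·B)·C)·D): 7×13 by 13×2 → 7×2, cost 7·13·2 = 182; cumulative 826
Total: 826 scalar multiplications.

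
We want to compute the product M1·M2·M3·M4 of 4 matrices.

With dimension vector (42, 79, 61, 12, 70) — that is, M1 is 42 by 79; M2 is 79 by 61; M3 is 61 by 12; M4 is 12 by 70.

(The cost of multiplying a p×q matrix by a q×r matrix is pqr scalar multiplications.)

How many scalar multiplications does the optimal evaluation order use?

Adjacent pairs: M1M2 = 42·79·61 = 202398; M2M3 = 79·61·12 = 57828; M3M4 = 61·12·70 = 51240.
Length 3: M1..M3: k=1: 0+57828+42·79·12=97644; k=2: 202398+0+42·61·12=233142 → min 97644 | M2..M4: k=2: 0+51240+79·61·70=388570; k=3: 57828+0+79·12·70=124188 → min 124188.
Length 4: M1..M4: k=1: 0+124188+42·79·70=356448; k=2: 202398+51240+42·61·70=432978; k=3: 97644+0+42·12·70=132924 → min 132924.
Optimal order: ((M1·(M2·M3))·M4) with cost 132924.

132924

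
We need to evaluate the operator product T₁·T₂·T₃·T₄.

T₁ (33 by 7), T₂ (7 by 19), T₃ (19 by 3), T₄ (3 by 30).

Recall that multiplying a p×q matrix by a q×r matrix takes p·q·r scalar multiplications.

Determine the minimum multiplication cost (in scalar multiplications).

4062

Adjacent pairs: T₁T₂ = 33·7·19 = 4389; T₂T₃ = 7·19·3 = 399; T₃T₄ = 19·3·30 = 1710.
Length 3: T₁..T₃: k=1: 0+399+33·7·3=1092; k=2: 4389+0+33·19·3=6270 → min 1092 | T₂..T₄: k=2: 0+1710+7·19·30=5700; k=3: 399+0+7·3·30=1029 → min 1029.
Length 4: T₁..T₄: k=1: 0+1029+33·7·30=7959; k=2: 4389+1710+33·19·30=24909; k=3: 1092+0+33·3·30=4062 → min 4062.
Optimal order: ((T₁·(T₂·T₃))·T₄) with cost 4062.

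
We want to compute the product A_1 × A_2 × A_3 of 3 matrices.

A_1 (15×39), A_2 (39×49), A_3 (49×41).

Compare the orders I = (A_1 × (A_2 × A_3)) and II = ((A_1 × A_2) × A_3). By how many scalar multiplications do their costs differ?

43536

Order I = (A_1 × (A_2 × A_3)): (A_2 × A_3): 39×49 by 49×41 → 39×41, cost 39·49·41 = 78351; (A_1 × (A_2 × A_3)): 15×39 by 39×41 → 15×41, cost 15·39·41 = 23985; cumulative 102336. Total 102336.
Order II = ((A_1 × A_2) × A_3): (A_1 × A_2): 15×39 by 39×49 → 15×49, cost 15·39·49 = 28665; ((A_1 × A_2) × A_3): 15×49 by 49×41 → 15×41, cost 15·49·41 = 30135; cumulative 58800. Total 58800.
Difference: |102336 − 58800| = 43536.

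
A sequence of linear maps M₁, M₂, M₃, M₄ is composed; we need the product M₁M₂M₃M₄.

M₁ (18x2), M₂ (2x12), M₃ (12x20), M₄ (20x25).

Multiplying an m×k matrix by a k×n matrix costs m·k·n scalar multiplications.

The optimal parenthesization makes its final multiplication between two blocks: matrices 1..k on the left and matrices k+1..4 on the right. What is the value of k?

1

Adjacent pairs: M₁M₂ = 18·2·12 = 432; M₂M₃ = 2·12·20 = 480; M₃M₄ = 12·20·25 = 6000.
Length 3: M₁..M₃: k=1: 0+480+18·2·20=1200; k=2: 432+0+18·12·20=4752 → min 1200 | M₂..M₄: k=2: 0+6000+2·12·25=6600; k=3: 480+0+2·20·25=1480 → min 1480.
Top-level splits: k=1: (M₁..M₁)·(M₂..M₄) → 0+1480+18·2·25 = 2380; k=2: (M₁..M₂)·(M₃..M₄) → 432+6000+18·12·25 = 11832; k=3: (M₁..M₃)·(M₄..M₄) → 1200+0+18·20·25 = 10200.
Best split is after M₁, i.e. k = 1.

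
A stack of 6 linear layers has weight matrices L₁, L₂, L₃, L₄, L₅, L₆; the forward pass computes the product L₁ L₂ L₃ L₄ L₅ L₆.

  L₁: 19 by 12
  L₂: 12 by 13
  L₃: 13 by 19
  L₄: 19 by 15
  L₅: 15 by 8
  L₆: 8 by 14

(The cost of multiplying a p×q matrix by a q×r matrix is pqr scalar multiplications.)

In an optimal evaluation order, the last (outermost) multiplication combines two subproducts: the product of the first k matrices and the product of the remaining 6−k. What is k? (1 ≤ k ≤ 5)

Adjacent pairs: L₁L₂ = 19·12·13 = 2964; L₂L₃ = 12·13·19 = 2964; L₃L₄ = 13·19·15 = 3705; L₄L₅ = 19·15·8 = 2280; L₅L₆ = 15·8·14 = 1680.
Length 3: L₁..L₃: k=1: 0+2964+19·12·19=7296; k=2: 2964+0+19·13·19=7657 → min 7296 | L₂..L₄: k=2: 0+3705+12·13·15=6045; k=3: 2964+0+12·19·15=6384 → min 6045 | L₃..L₅: k=3: 0+2280+13·19·8=4256; k=4: 3705+0+13·15·8=5265 → min 4256 | L₄..L₆: k=4: 0+1680+19·15·14=5670; k=5: 2280+0+19·8·14=4408 → min 4408.
Length 4: L₁..L₄: k=1: 0+6045+19·12·15=9465; k=2: 2964+3705+19·13·15=10374; k=3: 7296+0+19·19·15=12711 → min 9465 | L₂..L₅: k=2: 0+4256+12·13·8=5504; k=3: 2964+2280+12·19·8=7068; k=4: 6045+0+12·15·8=7485 → min 5504 | L₃..L₆: k=3: 0+4408+13·19·14=7866; k=4: 3705+1680+13·15·14=8115; k=5: 4256+0+13·8·14=5712 → min 5712.
Length 5: L₁..L₅: k=1: 0+5504+19·12·8=7328; k=2: 2964+4256+19·13·8=9196; k=3: 7296+2280+19·19·8=12464; k=4: 9465+0+19·15·8=11745 → min 7328 | L₂..L₆: k=2: 0+5712+12·13·14=7896; k=3: 2964+4408+12·19·14=10564; k=4: 6045+1680+12·15·14=10245; k=5: 5504+0+12·8·14=6848 → min 6848.
Top-level splits: k=1: (L₁..L₁)·(L₂..L₆) → 0+6848+19·12·14 = 10040; k=2: (L₁..L₂)·(L₃..L₆) → 2964+5712+19·13·14 = 12134; k=3: (L₁..L₃)·(L₄..L₆) → 7296+4408+19·19·14 = 16758; k=4: (L₁..L₄)·(L₅..L₆) → 9465+1680+19·15·14 = 15135; k=5: (L₁..L₅)·(L₆..L₆) → 7328+0+19·8·14 = 9456.
Best split is after L₅, i.e. k = 5.

5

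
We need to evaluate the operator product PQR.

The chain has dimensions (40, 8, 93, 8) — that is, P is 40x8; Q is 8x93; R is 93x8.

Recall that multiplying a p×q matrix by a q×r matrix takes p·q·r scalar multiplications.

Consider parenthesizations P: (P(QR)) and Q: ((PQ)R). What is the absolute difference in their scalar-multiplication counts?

51008

Order P = (P(QR)): (QR): 8×93 by 93×8 → 8×8, cost 8·93·8 = 5952; (P(QR)): 40×8 by 8×8 → 40×8, cost 40·8·8 = 2560; cumulative 8512. Total 8512.
Order Q = ((PQ)R): (PQ): 40×8 by 8×93 → 40×93, cost 40·8·93 = 29760; ((PQ)R): 40×93 by 93×8 → 40×8, cost 40·93·8 = 29760; cumulative 59520. Total 59520.
Difference: |8512 − 59520| = 51008.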